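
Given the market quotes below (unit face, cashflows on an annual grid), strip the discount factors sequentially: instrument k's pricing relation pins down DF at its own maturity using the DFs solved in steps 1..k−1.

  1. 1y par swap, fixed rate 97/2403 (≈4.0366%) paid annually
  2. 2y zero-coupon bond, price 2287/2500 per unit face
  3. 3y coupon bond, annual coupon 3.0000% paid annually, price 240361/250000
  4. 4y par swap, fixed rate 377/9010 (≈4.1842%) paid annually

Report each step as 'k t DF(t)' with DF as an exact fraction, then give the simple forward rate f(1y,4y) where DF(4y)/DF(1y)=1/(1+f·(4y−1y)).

step 1 [1y] swap r/1=97/2403: DF=(1 − 97/2403·(0))/(1+97/2403) = 2403/2500 ≈ 0.961200
step 2 [2y] zero: DF = P = 2287/2500 ≈ 0.914800
step 3 [3y] bond c/1=3/100: DF=(240361/250000 − 3/100·(0.961200+0.914800))/(1+3/100) = 2197/2500 ≈ 0.878800
step 4 [4y] swap r/1=377/9010: DF=(1 − 377/9010·(0.961200+0.914800+0.878800))/(1+377/9010) = 2123/2500 ≈ 0.849200

1 1 2403/2500
2 2 2287/2500
3 3 2197/2500
4 4 2123/2500
f(1y,4y) = ((2403/2500)/(2123/2500) − 1)/(3) = 280/6369 ≈ 4.3963%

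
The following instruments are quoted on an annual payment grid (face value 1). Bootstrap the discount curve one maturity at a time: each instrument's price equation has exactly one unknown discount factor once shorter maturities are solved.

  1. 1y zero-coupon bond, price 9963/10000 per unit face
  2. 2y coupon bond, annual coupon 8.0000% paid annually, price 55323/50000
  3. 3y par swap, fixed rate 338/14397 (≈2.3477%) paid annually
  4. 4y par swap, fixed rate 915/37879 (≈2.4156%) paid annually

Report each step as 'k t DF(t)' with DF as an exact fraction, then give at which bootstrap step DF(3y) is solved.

1 1 9963/10000
2 2 9507/10000
3 3 2331/2500
4 4 1817/2000
DF(3y) is solved at step 3

step 1 [1y] zero: DF = P = 9963/10000 ≈ 0.996300
step 2 [2y] bond c/1=2/25: DF=(55323/50000 − 2/25·(0.996300))/(1+2/25) = 9507/10000 ≈ 0.950700
step 3 [3y] swap r/1=338/14397: DF=(1 − 338/14397·(0.996300+0.950700))/(1+338/14397) = 2331/2500 ≈ 0.932400
step 4 [4y] swap r/1=915/37879: DF=(1 − 915/37879·(0.996300+0.950700+0.932400))/(1+915/37879) = 1817/2000 ≈ 0.908500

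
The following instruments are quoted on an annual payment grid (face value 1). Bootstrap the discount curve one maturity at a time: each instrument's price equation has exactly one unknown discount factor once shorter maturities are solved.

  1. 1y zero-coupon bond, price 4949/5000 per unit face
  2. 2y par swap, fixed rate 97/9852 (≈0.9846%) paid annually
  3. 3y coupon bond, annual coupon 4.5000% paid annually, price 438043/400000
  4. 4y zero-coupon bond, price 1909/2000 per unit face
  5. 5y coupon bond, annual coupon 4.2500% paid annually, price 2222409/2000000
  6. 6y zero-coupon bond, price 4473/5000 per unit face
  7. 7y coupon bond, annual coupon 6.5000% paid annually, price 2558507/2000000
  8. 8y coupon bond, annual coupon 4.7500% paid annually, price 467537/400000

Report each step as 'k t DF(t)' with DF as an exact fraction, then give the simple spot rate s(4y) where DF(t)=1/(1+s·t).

step 1 [1y] zero: DF = P = 4949/5000 ≈ 0.989800
step 2 [2y] swap r/1=97/9852: DF=(1 − 97/9852·(0.989800))/(1+97/9852) = 4903/5000 ≈ 0.980600
step 3 [3y] bond c/1=9/200: DF=(438043/400000 − 9/200·(0.989800+0.980600))/(1+9/200) = 9631/10000 ≈ 0.963100
step 4 [4y] zero: DF = P = 1909/2000 ≈ 0.954500
step 5 [5y] bond c/1=17/400: DF=(2222409/2000000 − 17/400·(0.989800+0.980600+0.963100+0.954500))/(1+17/400) = 4537/5000 ≈ 0.907400
step 6 [6y] zero: DF = P = 4473/5000 ≈ 0.894600
step 7 [7y] bond c/1=13/200: DF=(2558507/2000000 − 13/200·(0.989800+0.980600+0.963100+0.954500+0.907400+0.894600))/(1+13/200) = 8539/10000 ≈ 0.853900
step 8 [8y] bond c/1=19/400: DF=(467537/400000 − 19/400·(0.989800+0.980600+0.963100+0.954500+0.907400+0.894600+0.853900))/(1+19/400) = 8191/10000 ≈ 0.819100

1 1 4949/5000
2 2 4903/5000
3 3 9631/10000
4 4 1909/2000
5 5 4537/5000
6 6 4473/5000
7 7 8539/10000
8 8 8191/10000
s(4y) = (1/(1909/2000) − 1)/(4) = 91/7636 ≈ 1.1917%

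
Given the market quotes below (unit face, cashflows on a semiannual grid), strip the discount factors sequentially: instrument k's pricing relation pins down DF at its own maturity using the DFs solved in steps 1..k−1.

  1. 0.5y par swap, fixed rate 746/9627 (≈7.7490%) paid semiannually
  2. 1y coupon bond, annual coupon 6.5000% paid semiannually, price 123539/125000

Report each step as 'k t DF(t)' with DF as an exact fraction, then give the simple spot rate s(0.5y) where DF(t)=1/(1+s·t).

1 1/2 9627/10000
2 1 9269/10000
s(0.5y) = (1/(9627/10000) − 1)/(1/2) = 746/9627 ≈ 7.7490%

step 1 [0.5y] swap r/2=373/9627: DF=(1 − 373/9627·(0))/(1+373/9627) = 9627/10000 ≈ 0.962700
step 2 [1y] bond c/2=13/400: DF=(123539/125000 − 13/400·(0.962700))/(1+13/400) = 9269/10000 ≈ 0.926900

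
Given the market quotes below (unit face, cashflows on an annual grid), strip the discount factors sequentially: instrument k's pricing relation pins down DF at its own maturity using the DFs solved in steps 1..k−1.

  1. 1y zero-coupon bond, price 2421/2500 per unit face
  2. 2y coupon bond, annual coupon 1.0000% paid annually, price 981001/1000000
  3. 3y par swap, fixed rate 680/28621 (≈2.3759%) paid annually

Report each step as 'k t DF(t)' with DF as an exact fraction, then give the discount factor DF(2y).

1 1 2421/2500
2 2 9617/10000
3 3 233/250
DF(2y) = 9617/10000 ≈ 0.961700

step 1 [1y] zero: DF = P = 2421/2500 ≈ 0.968400
step 2 [2y] bond c/1=1/100: DF=(981001/1000000 − 1/100·(0.968400))/(1+1/100) = 9617/10000 ≈ 0.961700
step 3 [3y] swap r/1=680/28621: DF=(1 − 680/28621·(0.968400+0.961700))/(1+680/28621) = 233/250 ≈ 0.932000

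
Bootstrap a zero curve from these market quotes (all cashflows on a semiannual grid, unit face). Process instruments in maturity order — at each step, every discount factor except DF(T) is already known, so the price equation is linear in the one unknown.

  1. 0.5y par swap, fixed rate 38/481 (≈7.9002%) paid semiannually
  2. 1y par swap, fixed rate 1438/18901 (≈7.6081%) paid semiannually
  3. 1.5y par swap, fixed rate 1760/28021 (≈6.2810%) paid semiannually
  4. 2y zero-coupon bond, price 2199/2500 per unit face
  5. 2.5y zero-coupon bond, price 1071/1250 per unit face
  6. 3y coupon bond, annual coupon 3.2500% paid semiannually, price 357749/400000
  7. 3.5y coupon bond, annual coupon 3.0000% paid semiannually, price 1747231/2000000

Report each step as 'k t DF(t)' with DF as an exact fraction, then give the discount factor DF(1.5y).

step 1 [0.5y] swap r/2=19/481: DF=(1 − 19/481·(0))/(1+19/481) = 481/500 ≈ 0.962000
step 2 [1y] swap r/2=719/18901: DF=(1 − 719/18901·(0.962000))/(1+719/18901) = 9281/10000 ≈ 0.928100
step 3 [1.5y] swap r/2=880/28021: DF=(1 − 880/28021·(0.962000+0.928100))/(1+880/28021) = 114/125 ≈ 0.912000
step 4 [2y] zero: DF = P = 2199/2500 ≈ 0.879600
step 5 [2.5y] zero: DF = P = 1071/1250 ≈ 0.856800
step 6 [3y] bond c/2=13/800: DF=(357749/400000 − 13/800·(0.962000+0.928100+0.912000+0.879600+0.856800))/(1+13/800) = 323/400 ≈ 0.807500
step 7 [3.5y] bond c/2=3/200: DF=(1747231/2000000 − 3/200·(0.962000+0.928100+0.912000+0.879600+0.856800+0.807500))/(1+3/200) = 7817/10000 ≈ 0.781700

1 1/2 481/500
2 1 9281/10000
3 3/2 114/125
4 2 2199/2500
5 5/2 1071/1250
6 3 323/400
7 7/2 7817/10000
DF(1.5y) = 114/125 ≈ 0.912000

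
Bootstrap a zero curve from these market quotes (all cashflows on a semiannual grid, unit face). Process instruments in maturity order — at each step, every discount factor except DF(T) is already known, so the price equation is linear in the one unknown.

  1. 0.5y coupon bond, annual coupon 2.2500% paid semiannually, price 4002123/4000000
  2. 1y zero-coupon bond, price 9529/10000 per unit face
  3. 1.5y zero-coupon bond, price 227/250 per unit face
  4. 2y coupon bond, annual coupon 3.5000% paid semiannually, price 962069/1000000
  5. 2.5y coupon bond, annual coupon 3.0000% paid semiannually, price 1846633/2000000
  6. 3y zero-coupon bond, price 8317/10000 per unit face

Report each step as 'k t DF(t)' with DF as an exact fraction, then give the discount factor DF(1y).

step 1 [0.5y] bond c/2=9/800: DF=(4002123/4000000 − 9/800·(0))/(1+9/800) = 4947/5000 ≈ 0.989400
step 2 [1y] zero: DF = P = 9529/10000 ≈ 0.952900
step 3 [1.5y] zero: DF = P = 227/250 ≈ 0.908000
step 4 [2y] bond c/2=7/400: DF=(962069/1000000 − 7/400·(0.989400+0.952900+0.908000))/(1+7/400) = 1793/2000 ≈ 0.896500
step 5 [2.5y] bond c/2=3/200: DF=(1846633/2000000 − 3/200·(0.989400+0.952900+0.908000+0.896500))/(1+3/200) = 8543/10000 ≈ 0.854300
step 6 [3y] zero: DF = P = 8317/10000 ≈ 0.831700

1 1/2 4947/5000
2 1 9529/10000
3 3/2 227/250
4 2 1793/2000
5 5/2 8543/10000
6 3 8317/10000
DF(1y) = 9529/10000 ≈ 0.952900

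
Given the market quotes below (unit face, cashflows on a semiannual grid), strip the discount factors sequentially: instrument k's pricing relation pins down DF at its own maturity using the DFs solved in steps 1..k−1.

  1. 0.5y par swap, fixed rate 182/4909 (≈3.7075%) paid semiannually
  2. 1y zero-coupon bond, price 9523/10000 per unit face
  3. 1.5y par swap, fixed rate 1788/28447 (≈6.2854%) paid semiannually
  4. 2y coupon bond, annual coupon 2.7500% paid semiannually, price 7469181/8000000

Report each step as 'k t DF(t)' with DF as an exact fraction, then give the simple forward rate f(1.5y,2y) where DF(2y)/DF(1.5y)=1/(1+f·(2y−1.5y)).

1 1/2 4909/5000
2 1 9523/10000
3 3/2 4553/5000
4 2 1103/1250
f(1.5y,2y) = ((4553/5000)/(1103/1250) − 1)/(1/2) = 141/2206 ≈ 6.3917%

step 1 [0.5y] swap r/2=91/4909: DF=(1 − 91/4909·(0))/(1+91/4909) = 4909/5000 ≈ 0.981800
step 2 [1y] zero: DF = P = 9523/10000 ≈ 0.952300
step 3 [1.5y] swap r/2=894/28447: DF=(1 − 894/28447·(0.981800+0.952300))/(1+894/28447) = 4553/5000 ≈ 0.910600
step 4 [2y] bond c/2=11/800: DF=(7469181/8000000 − 11/800·(0.981800+0.952300+0.910600))/(1+11/800) = 1103/1250 ≈ 0.882400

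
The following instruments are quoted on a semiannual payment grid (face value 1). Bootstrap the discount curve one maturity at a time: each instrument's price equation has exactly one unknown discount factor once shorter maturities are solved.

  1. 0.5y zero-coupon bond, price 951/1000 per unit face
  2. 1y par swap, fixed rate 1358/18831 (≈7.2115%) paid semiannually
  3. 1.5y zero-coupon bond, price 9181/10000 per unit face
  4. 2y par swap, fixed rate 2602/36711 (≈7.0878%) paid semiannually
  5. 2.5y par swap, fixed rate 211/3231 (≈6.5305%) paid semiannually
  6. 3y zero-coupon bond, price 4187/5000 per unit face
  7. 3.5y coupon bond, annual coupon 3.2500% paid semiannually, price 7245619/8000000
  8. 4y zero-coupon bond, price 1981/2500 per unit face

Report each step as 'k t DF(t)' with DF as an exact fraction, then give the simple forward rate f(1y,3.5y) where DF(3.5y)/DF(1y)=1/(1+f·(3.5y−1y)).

1 1/2 951/1000
2 1 9321/10000
3 3/2 9181/10000
4 2 8699/10000
5 5/2 8523/10000
6 3 4187/5000
7 7/2 1611/2000
8 4 1981/2500
f(1y,3.5y) = ((9321/10000)/(1611/2000) − 1)/(5/2) = 844/13425 ≈ 6.2868%

step 1 [0.5y] zero: DF = P = 951/1000 ≈ 0.951000
step 2 [1y] swap r/2=679/18831: DF=(1 − 679/18831·(0.951000))/(1+679/18831) = 9321/10000 ≈ 0.932100
step 3 [1.5y] zero: DF = P = 9181/10000 ≈ 0.918100
step 4 [2y] swap r/2=1301/36711: DF=(1 − 1301/36711·(0.951000+0.932100+0.918100))/(1+1301/36711) = 8699/10000 ≈ 0.869900
step 5 [2.5y] swap r/2=211/6462: DF=(1 − 211/6462·(0.951000+0.932100+0.918100+0.869900))/(1+211/6462) = 8523/10000 ≈ 0.852300
step 6 [3y] zero: DF = P = 4187/5000 ≈ 0.837400
step 7 [3.5y] bond c/2=13/800: DF=(7245619/8000000 − 13/800·(0.951000+0.932100+0.918100+0.869900+0.852300+0.837400))/(1+13/800) = 1611/2000 ≈ 0.805500
step 8 [4y] zero: DF = P = 1981/2500 ≈ 0.792400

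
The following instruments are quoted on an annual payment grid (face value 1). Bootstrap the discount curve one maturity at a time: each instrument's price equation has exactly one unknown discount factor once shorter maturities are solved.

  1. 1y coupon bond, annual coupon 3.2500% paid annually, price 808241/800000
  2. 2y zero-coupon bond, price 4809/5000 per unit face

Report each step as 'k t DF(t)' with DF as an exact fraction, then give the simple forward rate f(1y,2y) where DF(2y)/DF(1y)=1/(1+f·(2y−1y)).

step 1 [1y] bond c/1=13/400: DF=(808241/800000 − 13/400·(0))/(1+13/400) = 1957/2000 ≈ 0.978500
step 2 [2y] zero: DF = P = 4809/5000 ≈ 0.961800

1 1 1957/2000
2 2 4809/5000
f(1y,2y) = ((1957/2000)/(4809/5000) − 1)/(1) = 167/9618 ≈ 1.7363%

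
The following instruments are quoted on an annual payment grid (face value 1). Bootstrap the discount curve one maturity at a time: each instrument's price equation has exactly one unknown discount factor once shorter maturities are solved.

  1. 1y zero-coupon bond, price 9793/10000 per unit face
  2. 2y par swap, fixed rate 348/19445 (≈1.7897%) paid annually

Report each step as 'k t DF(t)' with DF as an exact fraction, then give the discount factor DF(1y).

1 1 9793/10000
2 2 2413/2500
DF(1y) = 9793/10000 ≈ 0.979300

step 1 [1y] zero: DF = P = 9793/10000 ≈ 0.979300
step 2 [2y] swap r/1=348/19445: DF=(1 − 348/19445·(0.979300))/(1+348/19445) = 2413/2500 ≈ 0.965200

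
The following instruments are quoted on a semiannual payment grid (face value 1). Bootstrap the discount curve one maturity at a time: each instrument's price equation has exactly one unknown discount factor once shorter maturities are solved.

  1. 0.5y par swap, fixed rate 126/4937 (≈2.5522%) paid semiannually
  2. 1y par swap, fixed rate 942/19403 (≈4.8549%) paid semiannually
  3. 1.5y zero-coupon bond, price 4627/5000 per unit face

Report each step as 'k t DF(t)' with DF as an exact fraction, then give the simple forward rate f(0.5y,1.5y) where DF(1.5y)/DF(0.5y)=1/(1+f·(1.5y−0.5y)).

1 1/2 4937/5000
2 1 9529/10000
3 3/2 4627/5000
f(0.5y,1.5y) = ((4937/5000)/(4627/5000) − 1)/(1) = 310/4627 ≈ 6.6998%

step 1 [0.5y] swap r/2=63/4937: DF=(1 − 63/4937·(0))/(1+63/4937) = 4937/5000 ≈ 0.987400
step 2 [1y] swap r/2=471/19403: DF=(1 − 471/19403·(0.987400))/(1+471/19403) = 9529/10000 ≈ 0.952900
step 3 [1.5y] zero: DF = P = 4627/5000 ≈ 0.925400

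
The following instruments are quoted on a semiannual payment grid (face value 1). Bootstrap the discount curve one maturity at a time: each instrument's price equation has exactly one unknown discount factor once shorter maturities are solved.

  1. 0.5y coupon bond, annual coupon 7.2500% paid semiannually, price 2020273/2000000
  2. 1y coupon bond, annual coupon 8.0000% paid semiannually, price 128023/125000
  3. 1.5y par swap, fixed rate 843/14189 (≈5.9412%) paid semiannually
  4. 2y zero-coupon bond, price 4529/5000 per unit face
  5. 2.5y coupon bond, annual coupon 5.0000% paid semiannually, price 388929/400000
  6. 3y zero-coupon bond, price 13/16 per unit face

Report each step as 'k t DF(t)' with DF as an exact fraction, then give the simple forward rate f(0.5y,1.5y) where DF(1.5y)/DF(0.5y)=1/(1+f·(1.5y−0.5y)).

step 1 [0.5y] bond c/2=29/800: DF=(2020273/2000000 − 29/800·(0))/(1+29/800) = 2437/2500 ≈ 0.974800
step 2 [1y] bond c/2=1/25: DF=(128023/125000 − 1/25·(0.974800))/(1+1/25) = 9473/10000 ≈ 0.947300
step 3 [1.5y] swap r/2=843/28378: DF=(1 − 843/28378·(0.974800+0.947300))/(1+843/28378) = 9157/10000 ≈ 0.915700
step 4 [2y] zero: DF = P = 4529/5000 ≈ 0.905800
step 5 [2.5y] bond c/2=1/40: DF=(388929/400000 − 1/40·(0.974800+0.947300+0.915700+0.905800))/(1+1/40) = 8573/10000 ≈ 0.857300
step 6 [3y] zero: DF = P = 13/16 ≈ 0.812500

1 1/2 2437/2500
2 1 9473/10000
3 3/2 9157/10000
4 2 4529/5000
5 5/2 8573/10000
6 3 13/16
f(0.5y,1.5y) = ((2437/2500)/(9157/10000) − 1)/(1) = 591/9157 ≈ 6.4541%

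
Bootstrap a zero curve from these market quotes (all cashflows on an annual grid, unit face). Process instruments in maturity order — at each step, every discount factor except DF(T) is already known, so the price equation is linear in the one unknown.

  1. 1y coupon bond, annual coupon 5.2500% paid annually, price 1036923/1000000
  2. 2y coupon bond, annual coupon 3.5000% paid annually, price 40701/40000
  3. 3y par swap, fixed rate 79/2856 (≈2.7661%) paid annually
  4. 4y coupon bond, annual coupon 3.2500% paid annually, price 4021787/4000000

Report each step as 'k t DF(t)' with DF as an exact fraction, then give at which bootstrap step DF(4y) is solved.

step 1 [1y] bond c/1=21/400: DF=(1036923/1000000 − 21/400·(0))/(1+21/400) = 2463/2500 ≈ 0.985200
step 2 [2y] bond c/1=7/200: DF=(40701/40000 − 7/200·(0.985200))/(1+7/200) = 4749/5000 ≈ 0.949800
step 3 [3y] swap r/1=79/2856: DF=(1 − 79/2856·(0.985200+0.949800))/(1+79/2856) = 921/1000 ≈ 0.921000
step 4 [4y] bond c/1=13/400: DF=(4021787/4000000 − 13/400·(0.985200+0.949800+0.921000))/(1+13/400) = 8839/10000 ≈ 0.883900

1 1 2463/2500
2 2 4749/5000
3 3 921/1000
4 4 8839/10000
DF(4y) is solved at step 4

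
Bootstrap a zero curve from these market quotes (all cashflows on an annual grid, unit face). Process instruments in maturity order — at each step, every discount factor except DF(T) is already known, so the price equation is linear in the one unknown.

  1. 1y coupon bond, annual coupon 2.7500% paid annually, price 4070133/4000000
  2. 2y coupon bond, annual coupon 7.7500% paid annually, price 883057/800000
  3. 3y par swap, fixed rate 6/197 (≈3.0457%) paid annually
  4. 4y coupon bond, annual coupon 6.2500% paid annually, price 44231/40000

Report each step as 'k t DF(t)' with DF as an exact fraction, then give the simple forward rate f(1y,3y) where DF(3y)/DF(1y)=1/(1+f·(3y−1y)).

step 1 [1y] bond c/1=11/400: DF=(4070133/4000000 − 11/400·(0))/(1+11/400) = 9903/10000 ≈ 0.990300
step 2 [2y] bond c/1=31/400: DF=(883057/800000 − 31/400·(0.990300))/(1+31/400) = 2383/2500 ≈ 0.953200
step 3 [3y] swap r/1=6/197: DF=(1 − 6/197·(0.990300+0.953200))/(1+6/197) = 913/1000 ≈ 0.913000
step 4 [4y] bond c/1=1/16: DF=(44231/40000 − 1/16·(0.990300+0.953200+0.913000))/(1+1/16) = 8727/10000 ≈ 0.872700

1 1 9903/10000
2 2 2383/2500
3 3 913/1000
4 4 8727/10000
f(1y,3y) = ((9903/10000)/(913/1000) − 1)/(2) = 773/18260 ≈ 4.2333%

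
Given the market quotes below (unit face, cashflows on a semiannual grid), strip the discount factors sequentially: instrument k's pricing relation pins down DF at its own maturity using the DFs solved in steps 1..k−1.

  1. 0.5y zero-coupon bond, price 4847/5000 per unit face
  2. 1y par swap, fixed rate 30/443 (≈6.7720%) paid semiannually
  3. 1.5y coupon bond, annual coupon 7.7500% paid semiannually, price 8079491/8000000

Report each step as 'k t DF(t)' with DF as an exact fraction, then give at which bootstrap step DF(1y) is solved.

step 1 [0.5y] zero: DF = P = 4847/5000 ≈ 0.969400
step 2 [1y] swap r/2=15/443: DF=(1 − 15/443·(0.969400))/(1+15/443) = 1871/2000 ≈ 0.935500
step 3 [1.5y] bond c/2=31/800: DF=(8079491/8000000 − 31/800·(0.969400+0.935500))/(1+31/800) = 2253/2500 ≈ 0.901200

1 1/2 4847/5000
2 1 1871/2000
3 3/2 2253/2500
DF(1y) is solved at step 2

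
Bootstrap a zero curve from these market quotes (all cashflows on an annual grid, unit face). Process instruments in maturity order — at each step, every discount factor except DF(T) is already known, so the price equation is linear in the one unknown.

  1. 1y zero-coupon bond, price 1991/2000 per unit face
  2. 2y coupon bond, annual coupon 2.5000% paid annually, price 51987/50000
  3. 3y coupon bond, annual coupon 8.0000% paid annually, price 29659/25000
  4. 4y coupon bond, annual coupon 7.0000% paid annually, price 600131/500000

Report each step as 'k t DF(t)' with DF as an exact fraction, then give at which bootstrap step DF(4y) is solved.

1 1 1991/2000
2 2 9901/10000
3 3 4757/5000
4 4 581/625
DF(4y) is solved at step 4

step 1 [1y] zero: DF = P = 1991/2000 ≈ 0.995500
step 2 [2y] bond c/1=1/40: DF=(51987/50000 − 1/40·(0.995500))/(1+1/40) = 9901/10000 ≈ 0.990100
step 3 [3y] bond c/1=2/25: DF=(29659/25000 − 2/25·(0.995500+0.990100))/(1+2/25) = 4757/5000 ≈ 0.951400
step 4 [4y] bond c/1=7/100: DF=(600131/500000 − 7/100·(0.995500+0.990100+0.951400))/(1+7/100) = 581/625 ≈ 0.929600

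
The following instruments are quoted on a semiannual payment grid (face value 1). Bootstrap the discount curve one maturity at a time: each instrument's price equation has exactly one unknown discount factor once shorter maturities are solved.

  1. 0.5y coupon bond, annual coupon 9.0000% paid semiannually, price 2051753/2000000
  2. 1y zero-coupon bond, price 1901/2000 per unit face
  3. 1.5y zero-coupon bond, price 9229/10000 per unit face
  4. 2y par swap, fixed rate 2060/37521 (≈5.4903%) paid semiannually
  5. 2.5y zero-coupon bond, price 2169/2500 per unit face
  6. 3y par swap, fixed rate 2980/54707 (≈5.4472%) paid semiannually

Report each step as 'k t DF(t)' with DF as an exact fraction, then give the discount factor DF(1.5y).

step 1 [0.5y] bond c/2=9/200: DF=(2051753/2000000 − 9/200·(0))/(1+9/200) = 9817/10000 ≈ 0.981700
step 2 [1y] zero: DF = P = 1901/2000 ≈ 0.950500
step 3 [1.5y] zero: DF = P = 9229/10000 ≈ 0.922900
step 4 [2y] swap r/2=1030/37521: DF=(1 − 1030/37521·(0.981700+0.950500+0.922900))/(1+1030/37521) = 897/1000 ≈ 0.897000
step 5 [2.5y] zero: DF = P = 2169/2500 ≈ 0.867600
step 6 [3y] swap r/2=1490/54707: DF=(1 − 1490/54707·(0.981700+0.950500+0.922900+0.897000+0.867600))/(1+1490/54707) = 851/1000 ≈ 0.851000

1 1/2 9817/10000
2 1 1901/2000
3 3/2 9229/10000
4 2 897/1000
5 5/2 2169/2500
6 3 851/1000
DF(1.5y) = 9229/10000 ≈ 0.922900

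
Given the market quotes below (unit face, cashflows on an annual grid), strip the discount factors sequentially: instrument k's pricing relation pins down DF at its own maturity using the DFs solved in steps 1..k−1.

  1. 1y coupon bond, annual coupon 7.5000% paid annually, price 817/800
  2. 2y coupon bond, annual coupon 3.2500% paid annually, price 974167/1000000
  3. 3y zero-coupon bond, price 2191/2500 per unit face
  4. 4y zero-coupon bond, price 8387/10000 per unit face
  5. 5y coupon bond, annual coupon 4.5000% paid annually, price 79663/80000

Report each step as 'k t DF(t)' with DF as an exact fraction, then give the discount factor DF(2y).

1 1 19/20
2 2 571/625
3 3 2191/2500
4 4 8387/10000
5 5 1997/2500
DF(2y) = 571/625 ≈ 0.913600

step 1 [1y] bond c/1=3/40: DF=(817/800 − 3/40·(0))/(1+3/40) = 19/20 ≈ 0.950000
step 2 [2y] bond c/1=13/400: DF=(974167/1000000 − 13/400·(0.950000))/(1+13/400) = 571/625 ≈ 0.913600
step 3 [3y] zero: DF = P = 2191/2500 ≈ 0.876400
step 4 [4y] zero: DF = P = 8387/10000 ≈ 0.838700
step 5 [5y] bond c/1=9/200: DF=(79663/80000 − 9/200·(0.950000+0.913600+0.876400+0.838700))/(1+9/200) = 1997/2500 ≈ 0.798800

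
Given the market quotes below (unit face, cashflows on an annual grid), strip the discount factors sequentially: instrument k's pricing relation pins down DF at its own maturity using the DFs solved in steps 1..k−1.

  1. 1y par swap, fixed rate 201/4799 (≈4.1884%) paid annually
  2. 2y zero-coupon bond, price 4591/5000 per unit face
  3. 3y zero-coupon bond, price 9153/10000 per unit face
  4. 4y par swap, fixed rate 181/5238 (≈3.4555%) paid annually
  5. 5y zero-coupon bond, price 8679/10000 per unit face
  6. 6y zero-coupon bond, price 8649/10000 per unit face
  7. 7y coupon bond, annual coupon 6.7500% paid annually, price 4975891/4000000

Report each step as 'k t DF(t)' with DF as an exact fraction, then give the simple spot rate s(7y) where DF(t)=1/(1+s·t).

step 1 [1y] swap r/1=201/4799: DF=(1 − 201/4799·(0))/(1+201/4799) = 4799/5000 ≈ 0.959800
step 2 [2y] zero: DF = P = 4591/5000 ≈ 0.918200
step 3 [3y] zero: DF = P = 9153/10000 ≈ 0.915300
step 4 [4y] swap r/1=181/5238: DF=(1 − 181/5238·(0.959800+0.918200+0.915300))/(1+181/5238) = 8733/10000 ≈ 0.873300
step 5 [5y] zero: DF = P = 8679/10000 ≈ 0.867900
step 6 [6y] zero: DF = P = 8649/10000 ≈ 0.864900
step 7 [7y] bond c/1=27/400: DF=(4975891/4000000 − 27/400·(0.959800+0.918200+0.915300+0.873300+0.867900+0.864900))/(1+27/400) = 8239/10000 ≈ 0.823900

1 1 4799/5000
2 2 4591/5000
3 3 9153/10000
4 4 8733/10000
5 5 8679/10000
6 6 8649/10000
7 7 8239/10000
s(7y) = (1/(8239/10000) − 1)/(7) = 1761/57673 ≈ 3.0534%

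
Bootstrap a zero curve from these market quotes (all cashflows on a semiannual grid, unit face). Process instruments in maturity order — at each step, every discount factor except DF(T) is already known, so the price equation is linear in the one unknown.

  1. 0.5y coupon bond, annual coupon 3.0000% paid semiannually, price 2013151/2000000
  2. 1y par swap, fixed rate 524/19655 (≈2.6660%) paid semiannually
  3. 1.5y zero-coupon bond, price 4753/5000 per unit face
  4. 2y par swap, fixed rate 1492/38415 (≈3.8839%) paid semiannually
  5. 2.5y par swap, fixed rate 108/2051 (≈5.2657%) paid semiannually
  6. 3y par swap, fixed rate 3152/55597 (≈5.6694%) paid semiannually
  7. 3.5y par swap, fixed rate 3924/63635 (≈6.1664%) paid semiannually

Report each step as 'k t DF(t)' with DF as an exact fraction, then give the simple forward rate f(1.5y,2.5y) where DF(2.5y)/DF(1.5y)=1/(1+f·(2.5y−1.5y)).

step 1 [0.5y] bond c/2=3/200: DF=(2013151/2000000 − 3/200·(0))/(1+3/200) = 9917/10000 ≈ 0.991700
step 2 [1y] swap r/2=262/19655: DF=(1 − 262/19655·(0.991700))/(1+262/19655) = 4869/5000 ≈ 0.973800
step 3 [1.5y] zero: DF = P = 4753/5000 ≈ 0.950600
step 4 [2y] swap r/2=746/38415: DF=(1 − 746/38415·(0.991700+0.973800+0.950600))/(1+746/38415) = 4627/5000 ≈ 0.925400
step 5 [2.5y] swap r/2=54/2051: DF=(1 − 54/2051·(0.991700+0.973800+0.950600+0.925400))/(1+54/2051) = 4379/5000 ≈ 0.875800
step 6 [3y] swap r/2=1576/55597: DF=(1 − 1576/55597·(0.991700+0.973800+0.950600+0.925400+0.875800))/(1+1576/55597) = 1053/1250 ≈ 0.842400
step 7 [3.5y] swap r/2=1962/63635: DF=(1 − 1962/63635·(0.991700+0.973800+0.950600+0.925400+0.875800+0.842400))/(1+1962/63635) = 4019/5000 ≈ 0.803800

1 1/2 9917/10000
2 1 4869/5000
3 3/2 4753/5000
4 2 4627/5000
5 5/2 4379/5000
6 3 1053/1250
7 7/2 4019/5000
f(1.5y,2.5y) = ((4753/5000)/(4379/5000) − 1)/(1) = 374/4379 ≈ 8.5408%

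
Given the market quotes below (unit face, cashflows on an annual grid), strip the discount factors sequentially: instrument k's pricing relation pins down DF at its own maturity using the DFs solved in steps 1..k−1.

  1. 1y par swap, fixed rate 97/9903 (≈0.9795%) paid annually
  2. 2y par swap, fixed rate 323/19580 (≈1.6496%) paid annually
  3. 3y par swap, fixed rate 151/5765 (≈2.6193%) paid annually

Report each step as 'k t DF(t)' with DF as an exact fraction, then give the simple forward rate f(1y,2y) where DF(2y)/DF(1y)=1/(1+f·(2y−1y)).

step 1 [1y] swap r/1=97/9903: DF=(1 − 97/9903·(0))/(1+97/9903) = 9903/10000 ≈ 0.990300
step 2 [2y] swap r/1=323/19580: DF=(1 − 323/19580·(0.990300))/(1+323/19580) = 9677/10000 ≈ 0.967700
step 3 [3y] swap r/1=151/5765: DF=(1 − 151/5765·(0.990300+0.967700))/(1+151/5765) = 1849/2000 ≈ 0.924500

1 1 9903/10000
2 2 9677/10000
3 3 1849/2000
f(1y,2y) = ((9903/10000)/(9677/10000) − 1)/(1) = 226/9677 ≈ 2.3354%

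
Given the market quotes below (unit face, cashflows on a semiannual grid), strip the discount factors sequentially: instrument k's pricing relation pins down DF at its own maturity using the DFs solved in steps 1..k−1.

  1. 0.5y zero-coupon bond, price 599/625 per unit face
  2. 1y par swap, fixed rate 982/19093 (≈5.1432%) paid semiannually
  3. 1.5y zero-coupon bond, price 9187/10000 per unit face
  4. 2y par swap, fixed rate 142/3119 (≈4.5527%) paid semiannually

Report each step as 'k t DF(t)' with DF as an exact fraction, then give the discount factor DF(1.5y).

1 1/2 599/625
2 1 9509/10000
3 3/2 9187/10000
4 2 2287/2500
DF(1.5y) = 9187/10000 ≈ 0.918700

step 1 [0.5y] zero: DF = P = 599/625 ≈ 0.958400
step 2 [1y] swap r/2=491/19093: DF=(1 − 491/19093·(0.958400))/(1+491/19093) = 9509/10000 ≈ 0.950900
step 3 [1.5y] zero: DF = P = 9187/10000 ≈ 0.918700
step 4 [2y] swap r/2=71/3119: DF=(1 − 71/3119·(0.958400+0.950900+0.918700))/(1+71/3119) = 2287/2500 ≈ 0.914800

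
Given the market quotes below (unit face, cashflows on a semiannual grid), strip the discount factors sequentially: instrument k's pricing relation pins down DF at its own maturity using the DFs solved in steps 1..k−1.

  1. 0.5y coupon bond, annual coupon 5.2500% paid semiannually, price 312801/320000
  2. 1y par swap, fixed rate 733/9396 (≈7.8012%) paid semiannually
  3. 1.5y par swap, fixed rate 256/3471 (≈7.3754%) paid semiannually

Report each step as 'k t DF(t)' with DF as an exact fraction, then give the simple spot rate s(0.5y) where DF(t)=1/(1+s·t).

1 1/2 381/400
2 1 9267/10000
3 3/2 561/625
s(0.5y) = (1/(381/400) − 1)/(1/2) = 38/381 ≈ 9.9738%

step 1 [0.5y] bond c/2=21/800: DF=(312801/320000 − 21/800·(0))/(1+21/800) = 381/400 ≈ 0.952500
step 2 [1y] swap r/2=733/18792: DF=(1 − 733/18792·(0.952500))/(1+733/18792) = 9267/10000 ≈ 0.926700
step 3 [1.5y] swap r/2=128/3471: DF=(1 − 128/3471·(0.952500+0.926700))/(1+128/3471) = 561/625 ≈ 0.897600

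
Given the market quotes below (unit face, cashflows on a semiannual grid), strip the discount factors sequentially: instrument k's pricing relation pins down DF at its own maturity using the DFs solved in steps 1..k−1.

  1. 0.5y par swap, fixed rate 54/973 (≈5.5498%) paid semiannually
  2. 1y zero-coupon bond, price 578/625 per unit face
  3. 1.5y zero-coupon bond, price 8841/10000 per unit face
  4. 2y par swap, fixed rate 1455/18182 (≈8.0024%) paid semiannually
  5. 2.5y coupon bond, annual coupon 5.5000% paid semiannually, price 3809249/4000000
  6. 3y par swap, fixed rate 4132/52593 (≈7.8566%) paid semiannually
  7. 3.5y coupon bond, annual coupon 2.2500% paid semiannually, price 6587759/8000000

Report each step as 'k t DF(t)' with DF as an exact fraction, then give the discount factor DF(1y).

step 1 [0.5y] swap r/2=27/973: DF=(1 − 27/973·(0))/(1+27/973) = 973/1000 ≈ 0.973000
step 2 [1y] zero: DF = P = 578/625 ≈ 0.924800
step 3 [1.5y] zero: DF = P = 8841/10000 ≈ 0.884100
step 4 [2y] swap r/2=1455/36364: DF=(1 − 1455/36364·(0.973000+0.924800+0.884100))/(1+1455/36364) = 1709/2000 ≈ 0.854500
step 5 [2.5y] bond c/2=11/400: DF=(3809249/4000000 − 11/400·(0.973000+0.924800+0.884100+0.854500))/(1+11/400) = 1659/2000 ≈ 0.829500
step 6 [3y] swap r/2=2066/52593: DF=(1 − 2066/52593·(0.973000+0.924800+0.884100+0.854500+0.829500))/(1+2066/52593) = 3967/5000 ≈ 0.793400
step 7 [3.5y] bond c/2=9/800: DF=(6587759/8000000 − 9/800·(0.973000+0.924800+0.884100+0.854500+0.829500+0.793400))/(1+9/800) = 3779/5000 ≈ 0.755800

1 1/2 973/1000
2 1 578/625
3 3/2 8841/10000
4 2 1709/2000
5 5/2 1659/2000
6 3 3967/5000
7 7/2 3779/5000
DF(1y) = 578/625 ≈ 0.924800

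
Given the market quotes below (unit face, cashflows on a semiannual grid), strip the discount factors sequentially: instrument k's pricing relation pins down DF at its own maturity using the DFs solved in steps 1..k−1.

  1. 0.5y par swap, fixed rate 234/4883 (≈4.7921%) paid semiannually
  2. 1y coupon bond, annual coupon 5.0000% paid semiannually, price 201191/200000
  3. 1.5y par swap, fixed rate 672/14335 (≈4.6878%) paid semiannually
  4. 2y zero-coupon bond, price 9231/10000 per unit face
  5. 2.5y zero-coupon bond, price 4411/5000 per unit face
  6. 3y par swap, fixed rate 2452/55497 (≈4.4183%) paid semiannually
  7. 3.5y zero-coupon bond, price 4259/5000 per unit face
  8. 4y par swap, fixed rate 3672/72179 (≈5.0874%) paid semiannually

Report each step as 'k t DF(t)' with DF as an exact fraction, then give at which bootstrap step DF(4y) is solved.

1 1/2 4883/5000
2 1 1197/1250
3 3/2 583/625
4 2 9231/10000
5 5/2 4411/5000
6 3 4387/5000
7 7/2 4259/5000
8 4 2041/2500
DF(4y) is solved at step 8

step 1 [0.5y] swap r/2=117/4883: DF=(1 − 117/4883·(0))/(1+117/4883) = 4883/5000 ≈ 0.976600
step 2 [1y] bond c/2=1/40: DF=(201191/200000 − 1/40·(0.976600))/(1+1/40) = 1197/1250 ≈ 0.957600
step 3 [1.5y] swap r/2=336/14335: DF=(1 − 336/14335·(0.976600+0.957600))/(1+336/14335) = 583/625 ≈ 0.932800
step 4 [2y] zero: DF = P = 9231/10000 ≈ 0.923100
step 5 [2.5y] zero: DF = P = 4411/5000 ≈ 0.882200
step 6 [3y] swap r/2=1226/55497: DF=(1 − 1226/55497·(0.976600+0.957600+0.932800+0.923100+0.882200))/(1+1226/55497) = 4387/5000 ≈ 0.877400
step 7 [3.5y] zero: DF = P = 4259/5000 ≈ 0.851800
step 8 [4y] swap r/2=1836/72179: DF=(1 − 1836/72179·(0.976600+0.957600+0.932800+0.923100+0.882200+0.877400+0.851800))/(1+1836/72179) = 2041/2500 ≈ 0.816400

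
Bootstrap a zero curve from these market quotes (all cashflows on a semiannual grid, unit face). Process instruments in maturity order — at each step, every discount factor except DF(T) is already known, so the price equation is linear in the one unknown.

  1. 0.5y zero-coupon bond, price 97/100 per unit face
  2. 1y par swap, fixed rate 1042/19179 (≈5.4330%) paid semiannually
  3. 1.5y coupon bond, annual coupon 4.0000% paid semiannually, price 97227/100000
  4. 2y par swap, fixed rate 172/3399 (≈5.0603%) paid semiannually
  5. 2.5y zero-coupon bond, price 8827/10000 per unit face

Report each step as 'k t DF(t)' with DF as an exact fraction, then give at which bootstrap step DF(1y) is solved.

step 1 [0.5y] zero: DF = P = 97/100 ≈ 0.970000
step 2 [1y] swap r/2=521/19179: DF=(1 − 521/19179·(0.970000))/(1+521/19179) = 9479/10000 ≈ 0.947900
step 3 [1.5y] bond c/2=1/50: DF=(97227/100000 − 1/50·(0.970000+0.947900))/(1+1/50) = 2289/2500 ≈ 0.915600
step 4 [2y] swap r/2=86/3399: DF=(1 − 86/3399·(0.970000+0.947900+0.915600))/(1+86/3399) = 4527/5000 ≈ 0.905400
step 5 [2.5y] zero: DF = P = 8827/10000 ≈ 0.882700

1 1/2 97/100
2 1 9479/10000
3 3/2 2289/2500
4 2 4527/5000
5 5/2 8827/10000
DF(1y) is solved at step 2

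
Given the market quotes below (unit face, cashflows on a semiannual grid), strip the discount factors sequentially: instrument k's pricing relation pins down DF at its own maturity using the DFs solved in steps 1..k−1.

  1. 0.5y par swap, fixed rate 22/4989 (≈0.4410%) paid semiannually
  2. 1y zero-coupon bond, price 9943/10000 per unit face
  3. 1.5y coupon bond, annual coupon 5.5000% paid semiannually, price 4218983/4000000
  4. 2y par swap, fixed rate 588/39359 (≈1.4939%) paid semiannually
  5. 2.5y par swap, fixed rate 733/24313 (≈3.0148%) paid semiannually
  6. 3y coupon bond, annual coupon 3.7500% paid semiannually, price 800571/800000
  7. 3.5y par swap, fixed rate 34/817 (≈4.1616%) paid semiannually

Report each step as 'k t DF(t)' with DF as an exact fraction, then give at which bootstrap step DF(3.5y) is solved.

1 1/2 4989/5000
2 1 9943/10000
3 3/2 2433/2500
4 2 4853/5000
5 5/2 9267/10000
6 3 558/625
7 7/2 8623/10000
DF(3.5y) is solved at step 7

step 1 [0.5y] swap r/2=11/4989: DF=(1 − 11/4989·(0))/(1+11/4989) = 4989/5000 ≈ 0.997800
step 2 [1y] zero: DF = P = 9943/10000 ≈ 0.994300
step 3 [1.5y] bond c/2=11/400: DF=(4218983/4000000 − 11/400·(0.997800+0.994300))/(1+11/400) = 2433/2500 ≈ 0.973200
step 4 [2y] swap r/2=294/39359: DF=(1 − 294/39359·(0.997800+0.994300+0.973200))/(1+294/39359) = 4853/5000 ≈ 0.970600
step 5 [2.5y] swap r/2=733/48626: DF=(1 − 733/48626·(0.997800+0.994300+0.973200+0.970600))/(1+733/48626) = 9267/10000 ≈ 0.926700
step 6 [3y] bond c/2=3/160: DF=(800571/800000 − 3/160·(0.997800+0.994300+0.973200+0.970600+0.926700))/(1+3/160) = 558/625 ≈ 0.892800
step 7 [3.5y] swap r/2=17/817: DF=(1 − 17/817·(0.997800+0.994300+0.973200+0.970600+0.926700+0.892800))/(1+17/817) = 8623/10000 ≈ 0.862300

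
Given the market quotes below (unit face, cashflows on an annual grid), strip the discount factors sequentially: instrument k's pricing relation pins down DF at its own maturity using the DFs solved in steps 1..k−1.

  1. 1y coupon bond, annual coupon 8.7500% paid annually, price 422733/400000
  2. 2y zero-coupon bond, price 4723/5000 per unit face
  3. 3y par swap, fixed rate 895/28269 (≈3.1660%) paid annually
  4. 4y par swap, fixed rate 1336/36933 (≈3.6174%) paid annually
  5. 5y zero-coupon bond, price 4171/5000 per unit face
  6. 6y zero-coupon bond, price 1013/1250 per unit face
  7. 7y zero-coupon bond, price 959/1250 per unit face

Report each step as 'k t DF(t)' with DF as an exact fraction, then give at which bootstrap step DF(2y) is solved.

1 1 4859/5000
2 2 4723/5000
3 3 1821/2000
4 4 1083/1250
5 5 4171/5000
6 6 1013/1250
7 7 959/1250
DF(2y) is solved at step 2

step 1 [1y] bond c/1=7/80: DF=(422733/400000 − 7/80·(0))/(1+7/80) = 4859/5000 ≈ 0.971800
step 2 [2y] zero: DF = P = 4723/5000 ≈ 0.944600
step 3 [3y] swap r/1=895/28269: DF=(1 − 895/28269·(0.971800+0.944600))/(1+895/28269) = 1821/2000 ≈ 0.910500
step 4 [4y] swap r/1=1336/36933: DF=(1 − 1336/36933·(0.971800+0.944600+0.910500))/(1+1336/36933) = 1083/1250 ≈ 0.866400
step 5 [5y] zero: DF = P = 4171/5000 ≈ 0.834200
step 6 [6y] zero: DF = P = 1013/1250 ≈ 0.810400
step 7 [7y] zero: DF = P = 959/1250 ≈ 0.767200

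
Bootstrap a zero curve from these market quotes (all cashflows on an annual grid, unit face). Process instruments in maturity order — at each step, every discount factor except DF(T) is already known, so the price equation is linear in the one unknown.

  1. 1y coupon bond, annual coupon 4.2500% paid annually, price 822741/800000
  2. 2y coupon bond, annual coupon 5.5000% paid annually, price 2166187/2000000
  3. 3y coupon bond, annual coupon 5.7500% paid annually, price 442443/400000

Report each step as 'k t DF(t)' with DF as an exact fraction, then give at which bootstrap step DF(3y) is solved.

step 1 [1y] bond c/1=17/400: DF=(822741/800000 − 17/400·(0))/(1+17/400) = 1973/2000 ≈ 0.986500
step 2 [2y] bond c/1=11/200: DF=(2166187/2000000 − 11/200·(0.986500))/(1+11/200) = 1219/1250 ≈ 0.975200
step 3 [3y] bond c/1=23/400: DF=(442443/400000 − 23/400·(0.986500+0.975200))/(1+23/400) = 9393/10000 ≈ 0.939300

1 1 1973/2000
2 2 1219/1250
3 3 9393/10000
DF(3y) is solved at step 3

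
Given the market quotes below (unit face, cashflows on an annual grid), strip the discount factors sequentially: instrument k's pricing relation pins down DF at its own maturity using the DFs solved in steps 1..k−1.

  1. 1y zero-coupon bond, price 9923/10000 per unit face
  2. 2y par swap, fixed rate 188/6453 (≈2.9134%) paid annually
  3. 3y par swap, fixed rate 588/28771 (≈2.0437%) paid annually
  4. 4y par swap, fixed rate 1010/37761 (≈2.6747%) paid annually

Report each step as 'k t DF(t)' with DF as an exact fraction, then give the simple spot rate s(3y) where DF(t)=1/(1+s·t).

1 1 9923/10000
2 2 2359/2500
3 3 2353/2500
4 4 899/1000
s(3y) = (1/(2353/2500) − 1)/(3) = 49/2353 ≈ 2.0824%

step 1 [1y] zero: DF = P = 9923/10000 ≈ 0.992300
step 2 [2y] swap r/1=188/6453: DF=(1 − 188/6453·(0.992300))/(1+188/6453) = 2359/2500 ≈ 0.943600
step 3 [3y] swap r/1=588/28771: DF=(1 − 588/28771·(0.992300+0.943600))/(1+588/28771) = 2353/2500 ≈ 0.941200
step 4 [4y] swap r/1=1010/37761: DF=(1 − 1010/37761·(0.992300+0.943600+0.941200))/(1+1010/37761) = 899/1000 ≈ 0.899000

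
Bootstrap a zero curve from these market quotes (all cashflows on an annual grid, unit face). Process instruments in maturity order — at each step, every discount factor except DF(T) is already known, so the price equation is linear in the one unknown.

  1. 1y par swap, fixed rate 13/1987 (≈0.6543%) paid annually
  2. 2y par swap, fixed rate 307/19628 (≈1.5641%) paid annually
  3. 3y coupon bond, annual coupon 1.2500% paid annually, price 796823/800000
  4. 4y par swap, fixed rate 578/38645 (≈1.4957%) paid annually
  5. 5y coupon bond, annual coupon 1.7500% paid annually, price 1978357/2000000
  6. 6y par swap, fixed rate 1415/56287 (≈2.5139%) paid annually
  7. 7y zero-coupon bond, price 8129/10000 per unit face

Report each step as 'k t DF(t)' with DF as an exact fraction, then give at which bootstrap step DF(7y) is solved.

1 1 1987/2000
2 2 9693/10000
3 3 1919/2000
4 4 4711/5000
5 5 9057/10000
6 6 1717/2000
7 7 8129/10000
DF(7y) is solved at step 7

step 1 [1y] swap r/1=13/1987: DF=(1 − 13/1987·(0))/(1+13/1987) = 1987/2000 ≈ 0.993500
step 2 [2y] swap r/1=307/19628: DF=(1 − 307/19628·(0.993500))/(1+307/19628) = 9693/10000 ≈ 0.969300
step 3 [3y] bond c/1=1/80: DF=(796823/800000 − 1/80·(0.993500+0.969300))/(1+1/80) = 1919/2000 ≈ 0.959500
step 4 [4y] swap r/1=578/38645: DF=(1 − 578/38645·(0.993500+0.969300+0.959500))/(1+578/38645) = 4711/5000 ≈ 0.942200
step 5 [5y] bond c/1=7/400: DF=(1978357/2000000 − 7/400·(0.993500+0.969300+0.959500+0.942200))/(1+7/400) = 9057/10000 ≈ 0.905700
step 6 [6y] swap r/1=1415/56287: DF=(1 − 1415/56287·(0.993500+0.969300+0.959500+0.942200+0.905700))/(1+1415/56287) = 1717/2000 ≈ 0.858500
step 7 [7y] zero: DF = P = 8129/10000 ≈ 0.812900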